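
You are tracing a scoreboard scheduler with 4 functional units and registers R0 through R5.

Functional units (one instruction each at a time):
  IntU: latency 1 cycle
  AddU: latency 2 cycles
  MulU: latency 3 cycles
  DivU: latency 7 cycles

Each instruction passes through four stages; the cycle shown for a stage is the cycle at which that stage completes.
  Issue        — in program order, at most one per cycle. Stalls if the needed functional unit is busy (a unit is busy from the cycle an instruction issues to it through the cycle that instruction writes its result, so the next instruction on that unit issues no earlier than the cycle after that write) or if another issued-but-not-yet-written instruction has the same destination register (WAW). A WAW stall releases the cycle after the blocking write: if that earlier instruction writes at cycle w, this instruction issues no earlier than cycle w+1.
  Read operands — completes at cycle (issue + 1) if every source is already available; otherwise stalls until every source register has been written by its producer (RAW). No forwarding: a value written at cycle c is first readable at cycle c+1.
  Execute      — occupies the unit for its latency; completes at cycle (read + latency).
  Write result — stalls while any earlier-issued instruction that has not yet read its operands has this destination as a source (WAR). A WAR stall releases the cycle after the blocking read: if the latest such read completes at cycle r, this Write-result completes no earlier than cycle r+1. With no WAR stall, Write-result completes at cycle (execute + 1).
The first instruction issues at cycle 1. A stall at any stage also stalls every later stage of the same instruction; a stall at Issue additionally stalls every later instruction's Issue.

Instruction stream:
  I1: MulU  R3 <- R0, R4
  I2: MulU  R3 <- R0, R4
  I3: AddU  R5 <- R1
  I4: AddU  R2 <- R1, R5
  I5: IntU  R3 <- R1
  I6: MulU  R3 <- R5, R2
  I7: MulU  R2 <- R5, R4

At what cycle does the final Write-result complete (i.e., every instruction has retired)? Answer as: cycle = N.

t=1  I1 dispatched to MulU
t=2  I1 operands ready
t=5  I1 complete
t=6  R3←I1
t=7  I2 dispatched to MulU
t=8  I2 operands ready; I3 dispatched to AddU
t=9  I3 operands ready
t=11  I2 complete; I3 complete
t=12  R3←I2; R5←I3
t=13  I4 dispatched to AddU
t=14  I4 operands ready; I5 dispatched to IntU
t=15  I5 operands ready
t=16  I4 complete; I5 complete
t=17  R2←I4; R3←I5
t=18  I6 dispatched to MulU
t=19  I6 operands ready
t=22  I6 complete
t=23  R3←I6
t=24  I7 dispatched to MulU
t=25  I7 operands ready
t=28  I7 complete
t=29  R2←I7

cycle = 29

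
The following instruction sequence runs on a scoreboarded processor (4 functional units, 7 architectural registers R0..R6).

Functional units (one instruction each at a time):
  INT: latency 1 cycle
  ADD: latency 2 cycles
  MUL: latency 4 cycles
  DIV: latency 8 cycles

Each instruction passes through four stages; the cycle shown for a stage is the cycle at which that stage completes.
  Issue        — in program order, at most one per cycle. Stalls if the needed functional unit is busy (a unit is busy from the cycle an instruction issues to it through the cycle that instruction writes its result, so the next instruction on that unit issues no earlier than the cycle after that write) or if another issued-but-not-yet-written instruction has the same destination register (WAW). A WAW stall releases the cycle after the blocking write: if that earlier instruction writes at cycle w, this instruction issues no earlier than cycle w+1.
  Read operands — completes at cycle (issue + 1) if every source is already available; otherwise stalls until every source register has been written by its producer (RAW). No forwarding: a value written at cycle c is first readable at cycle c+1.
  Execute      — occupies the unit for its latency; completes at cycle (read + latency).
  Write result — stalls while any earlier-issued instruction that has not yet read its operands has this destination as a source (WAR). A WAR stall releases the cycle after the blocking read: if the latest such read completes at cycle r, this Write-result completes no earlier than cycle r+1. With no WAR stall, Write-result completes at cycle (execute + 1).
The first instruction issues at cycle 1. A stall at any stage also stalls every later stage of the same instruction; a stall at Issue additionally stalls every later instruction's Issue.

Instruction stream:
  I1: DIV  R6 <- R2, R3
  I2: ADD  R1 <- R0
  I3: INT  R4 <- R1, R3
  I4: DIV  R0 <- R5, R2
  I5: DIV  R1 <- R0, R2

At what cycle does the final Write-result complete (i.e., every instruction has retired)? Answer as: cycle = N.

  I1 | 1 | 2 | 10 | 11
  I2 | 2 | 3 | 5 | 6
  I3 | 3 | 7 | 8 | 9   RAW R1: wait I2 write@6
  I4 | 12 | 13 | 21 | 22   struct: DIV busy until I1 writes@11
  I5 | 23 | 24 | 32 | 33   struct: DIV busy until I4 writes@22

cycle = 33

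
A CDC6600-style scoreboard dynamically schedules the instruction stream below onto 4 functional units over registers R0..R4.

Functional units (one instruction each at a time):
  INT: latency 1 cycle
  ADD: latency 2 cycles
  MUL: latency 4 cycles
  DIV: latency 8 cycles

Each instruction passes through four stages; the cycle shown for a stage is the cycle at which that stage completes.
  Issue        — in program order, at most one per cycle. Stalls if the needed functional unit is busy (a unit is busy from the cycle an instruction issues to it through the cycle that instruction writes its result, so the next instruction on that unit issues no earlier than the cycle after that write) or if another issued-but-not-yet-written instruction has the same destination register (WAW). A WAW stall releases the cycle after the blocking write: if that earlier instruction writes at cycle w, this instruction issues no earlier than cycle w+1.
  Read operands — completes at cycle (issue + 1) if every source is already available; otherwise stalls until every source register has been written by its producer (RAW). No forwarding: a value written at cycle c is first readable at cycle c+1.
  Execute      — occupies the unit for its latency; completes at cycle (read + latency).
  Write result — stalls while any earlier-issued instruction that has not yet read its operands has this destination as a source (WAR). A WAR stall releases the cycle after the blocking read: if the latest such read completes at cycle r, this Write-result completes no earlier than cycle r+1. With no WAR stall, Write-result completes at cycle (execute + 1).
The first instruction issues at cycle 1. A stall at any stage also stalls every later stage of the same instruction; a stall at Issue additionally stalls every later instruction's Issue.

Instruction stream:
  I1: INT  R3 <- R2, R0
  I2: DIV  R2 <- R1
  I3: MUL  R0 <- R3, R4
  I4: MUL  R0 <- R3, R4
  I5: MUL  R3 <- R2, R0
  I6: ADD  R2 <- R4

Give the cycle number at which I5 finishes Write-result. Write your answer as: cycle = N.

cycle = 24

I1: IS=1 RO=2 EX=3 WR=4
I2: IS=2 RO=3 EX=11 WR=12
I3: IS=3 RO=5 EX=9 WR=10  [RAW R3: wait I1 write@4]
I4: IS=11 RO=12 EX=16 WR=17  [struct: MUL busy until I3 writes@10]
I5: IS=18 RO=19 EX=23 WR=24  [struct: MUL busy until I4 writes@17]
I6: IS=19 RO=20 EX=22 WR=23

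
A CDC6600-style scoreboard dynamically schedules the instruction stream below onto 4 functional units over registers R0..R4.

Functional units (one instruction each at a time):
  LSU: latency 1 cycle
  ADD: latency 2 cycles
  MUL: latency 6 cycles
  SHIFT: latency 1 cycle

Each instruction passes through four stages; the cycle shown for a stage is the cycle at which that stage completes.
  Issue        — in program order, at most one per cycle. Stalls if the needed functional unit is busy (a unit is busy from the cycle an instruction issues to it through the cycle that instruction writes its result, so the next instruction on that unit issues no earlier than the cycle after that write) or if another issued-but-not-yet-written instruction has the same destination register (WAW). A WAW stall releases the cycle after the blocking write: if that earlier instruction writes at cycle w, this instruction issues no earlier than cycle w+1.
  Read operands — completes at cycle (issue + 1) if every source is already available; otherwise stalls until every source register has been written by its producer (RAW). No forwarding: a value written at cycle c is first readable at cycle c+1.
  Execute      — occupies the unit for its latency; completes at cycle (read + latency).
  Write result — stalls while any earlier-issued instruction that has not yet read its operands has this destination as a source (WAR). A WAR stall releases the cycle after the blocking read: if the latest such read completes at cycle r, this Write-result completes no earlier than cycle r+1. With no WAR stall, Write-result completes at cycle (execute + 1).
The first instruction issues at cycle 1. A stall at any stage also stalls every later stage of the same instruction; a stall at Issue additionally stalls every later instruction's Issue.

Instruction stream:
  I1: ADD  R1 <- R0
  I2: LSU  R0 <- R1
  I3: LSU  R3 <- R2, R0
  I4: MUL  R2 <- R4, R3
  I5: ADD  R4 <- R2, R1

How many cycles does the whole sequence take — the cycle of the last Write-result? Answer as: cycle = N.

cycle = 24

  I1 | 1 | 2 | 4 | 5
  I2 | 2 | 6 | 7 | 8   RAW R1: wait I1 write@5
  I3 | 9 | 10 | 11 | 12   struct: LSU busy until I2 writes@8
  I4 | 10 | 13 | 19 | 20   RAW R3: wait I3 write@12
  I5 | 11 | 21 | 23 | 24   RAW R2: wait I4 write@20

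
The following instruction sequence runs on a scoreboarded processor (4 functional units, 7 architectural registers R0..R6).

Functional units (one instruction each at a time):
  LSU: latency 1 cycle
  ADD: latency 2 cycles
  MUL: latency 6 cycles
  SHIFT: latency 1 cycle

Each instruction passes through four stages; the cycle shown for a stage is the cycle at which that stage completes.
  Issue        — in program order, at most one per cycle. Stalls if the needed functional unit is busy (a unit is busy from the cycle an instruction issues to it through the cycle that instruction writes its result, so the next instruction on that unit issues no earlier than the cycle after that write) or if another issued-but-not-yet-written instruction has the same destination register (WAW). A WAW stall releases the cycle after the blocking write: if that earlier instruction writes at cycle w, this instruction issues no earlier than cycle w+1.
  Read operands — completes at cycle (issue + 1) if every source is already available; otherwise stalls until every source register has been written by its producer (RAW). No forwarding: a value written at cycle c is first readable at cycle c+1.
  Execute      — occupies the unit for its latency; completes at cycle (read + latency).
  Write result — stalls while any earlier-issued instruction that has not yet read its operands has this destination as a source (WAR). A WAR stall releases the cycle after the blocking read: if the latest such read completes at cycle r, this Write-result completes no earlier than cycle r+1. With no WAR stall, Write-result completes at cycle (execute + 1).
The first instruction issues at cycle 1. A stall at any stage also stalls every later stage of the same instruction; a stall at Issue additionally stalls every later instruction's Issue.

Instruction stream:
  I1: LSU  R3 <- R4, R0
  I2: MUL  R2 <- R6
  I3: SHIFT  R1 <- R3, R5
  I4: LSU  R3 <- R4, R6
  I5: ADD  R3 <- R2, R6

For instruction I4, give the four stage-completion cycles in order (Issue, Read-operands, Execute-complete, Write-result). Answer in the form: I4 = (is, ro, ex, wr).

I1: IS=1 RO=2 EX=3 WR=4
I2: IS=2 RO=3 EX=9 WR=10
I3: IS=3 RO=5 EX=6 WR=7  [RAW R3: wait I1 write@4]
I4: IS=5 RO=6 EX=7 WR=8  [struct: LSU busy until I1 writes@4]
I5: IS=9 RO=11 EX=13 WR=14  [WAW R3: wait I4 write@8; RAW R2: wait I2 write@10]

I4 = (5, 6, 7, 8)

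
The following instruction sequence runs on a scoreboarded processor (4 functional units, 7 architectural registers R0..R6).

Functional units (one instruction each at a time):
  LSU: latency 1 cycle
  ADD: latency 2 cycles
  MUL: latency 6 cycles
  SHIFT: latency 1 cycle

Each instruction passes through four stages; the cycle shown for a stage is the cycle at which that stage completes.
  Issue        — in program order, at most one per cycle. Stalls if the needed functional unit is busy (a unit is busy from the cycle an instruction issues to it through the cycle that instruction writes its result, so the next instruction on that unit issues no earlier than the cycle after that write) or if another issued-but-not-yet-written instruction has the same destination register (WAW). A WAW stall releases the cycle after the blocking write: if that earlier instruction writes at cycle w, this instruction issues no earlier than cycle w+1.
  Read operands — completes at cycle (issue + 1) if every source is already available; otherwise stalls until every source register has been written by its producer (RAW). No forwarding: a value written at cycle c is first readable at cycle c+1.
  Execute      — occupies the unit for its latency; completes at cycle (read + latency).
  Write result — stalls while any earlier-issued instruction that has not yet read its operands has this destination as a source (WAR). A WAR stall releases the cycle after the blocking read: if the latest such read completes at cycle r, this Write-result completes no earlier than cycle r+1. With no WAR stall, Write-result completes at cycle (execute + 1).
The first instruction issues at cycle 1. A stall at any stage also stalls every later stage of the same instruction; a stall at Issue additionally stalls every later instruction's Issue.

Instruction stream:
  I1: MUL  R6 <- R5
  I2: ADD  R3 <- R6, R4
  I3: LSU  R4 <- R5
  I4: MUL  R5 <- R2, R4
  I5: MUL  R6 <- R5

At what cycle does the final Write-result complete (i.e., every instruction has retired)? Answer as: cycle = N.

cycle = 28

c1: issue I1 (MUL)
c2: I1 read-ops; issue I2 (ADD)
c3: issue I3 (LSU)
c4: I3 read-ops
c5: I3 finished on LSU
c8: I1 finished on MUL
c9: I1→R6
c10: I2 read-ops; issue I4 (MUL)
c11: I3→R4
c12: I2 finished on ADD; I4 read-ops
c13: I2→R3
c18: I4 finished on MUL
c19: I4→R5
c20: issue I5 (MUL)
c21: I5 read-ops
c27: I5 finished on MUL
c28: I5→R6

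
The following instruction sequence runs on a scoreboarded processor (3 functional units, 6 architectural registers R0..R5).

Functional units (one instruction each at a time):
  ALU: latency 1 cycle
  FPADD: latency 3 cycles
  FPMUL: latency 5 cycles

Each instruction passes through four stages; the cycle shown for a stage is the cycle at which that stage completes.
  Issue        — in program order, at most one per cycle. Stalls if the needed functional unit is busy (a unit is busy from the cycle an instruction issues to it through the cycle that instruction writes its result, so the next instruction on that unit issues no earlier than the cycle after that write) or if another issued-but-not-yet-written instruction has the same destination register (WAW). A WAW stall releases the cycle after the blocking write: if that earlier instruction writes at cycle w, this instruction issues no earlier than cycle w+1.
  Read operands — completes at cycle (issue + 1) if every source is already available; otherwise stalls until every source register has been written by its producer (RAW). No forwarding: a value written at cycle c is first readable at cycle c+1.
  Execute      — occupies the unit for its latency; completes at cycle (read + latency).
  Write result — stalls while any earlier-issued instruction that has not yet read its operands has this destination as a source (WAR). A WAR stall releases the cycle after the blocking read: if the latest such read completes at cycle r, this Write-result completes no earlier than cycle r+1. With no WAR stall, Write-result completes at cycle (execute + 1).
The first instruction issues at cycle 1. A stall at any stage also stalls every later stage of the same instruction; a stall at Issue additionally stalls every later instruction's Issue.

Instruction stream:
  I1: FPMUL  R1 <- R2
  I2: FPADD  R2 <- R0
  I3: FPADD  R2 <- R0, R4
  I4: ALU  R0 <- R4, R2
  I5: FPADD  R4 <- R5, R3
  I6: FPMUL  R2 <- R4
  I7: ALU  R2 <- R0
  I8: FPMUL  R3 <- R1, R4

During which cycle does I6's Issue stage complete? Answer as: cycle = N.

cycle = 15

  I1 | 1 | 2 | 7 | 8
  I2 | 2 | 3 | 6 | 7
  I3 | 8 | 9 | 12 | 13   struct: FPADD busy until I2 writes@7
  I4 | 9 | 14 | 15 | 16   RAW R2: wait I3 write@13
  I5 | 14 | 15 | 18 | 19   struct: FPADD busy until I3 writes@13
  I6 | 15 | 20 | 25 | 26   RAW R4: wait I5 write@19
  I7 | 27 | 28 | 29 | 30   WAW R2: wait I6 write@26
  I8 | 28 | 29 | 34 | 35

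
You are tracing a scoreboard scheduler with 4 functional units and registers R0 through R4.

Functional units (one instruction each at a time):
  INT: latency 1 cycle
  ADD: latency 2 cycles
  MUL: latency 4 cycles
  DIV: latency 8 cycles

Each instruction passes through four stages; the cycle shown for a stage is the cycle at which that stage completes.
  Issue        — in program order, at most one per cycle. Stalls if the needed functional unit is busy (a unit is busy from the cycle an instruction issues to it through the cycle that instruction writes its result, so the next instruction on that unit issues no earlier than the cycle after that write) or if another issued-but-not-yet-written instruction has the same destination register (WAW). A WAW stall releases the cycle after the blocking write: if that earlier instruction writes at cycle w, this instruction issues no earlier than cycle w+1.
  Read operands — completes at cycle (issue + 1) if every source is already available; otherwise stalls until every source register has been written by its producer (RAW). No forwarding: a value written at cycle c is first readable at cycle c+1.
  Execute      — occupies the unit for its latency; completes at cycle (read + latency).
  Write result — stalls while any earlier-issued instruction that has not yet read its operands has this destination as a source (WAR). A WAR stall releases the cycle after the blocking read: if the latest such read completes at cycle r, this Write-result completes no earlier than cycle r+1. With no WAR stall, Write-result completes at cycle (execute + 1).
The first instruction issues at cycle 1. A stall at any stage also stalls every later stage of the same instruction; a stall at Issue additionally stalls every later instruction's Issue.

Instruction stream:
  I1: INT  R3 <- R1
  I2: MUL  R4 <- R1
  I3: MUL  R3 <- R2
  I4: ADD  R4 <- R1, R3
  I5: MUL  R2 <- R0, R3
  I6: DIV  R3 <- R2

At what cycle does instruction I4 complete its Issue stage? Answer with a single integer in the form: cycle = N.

  I1 | 1 | 2 | 3 | 4
  I2 | 2 | 3 | 7 | 8
  I3 | 9 | 10 | 14 | 15   struct: MUL busy until I2 writes@8
  I4 | 10 | 16 | 18 | 19   RAW R3: wait I3 write@15
  I5 | 16 | 17 | 21 | 22   struct: MUL busy until I3 writes@15
  I6 | 17 | 23 | 31 | 32   RAW R2: wait I5 write@22

cycle = 10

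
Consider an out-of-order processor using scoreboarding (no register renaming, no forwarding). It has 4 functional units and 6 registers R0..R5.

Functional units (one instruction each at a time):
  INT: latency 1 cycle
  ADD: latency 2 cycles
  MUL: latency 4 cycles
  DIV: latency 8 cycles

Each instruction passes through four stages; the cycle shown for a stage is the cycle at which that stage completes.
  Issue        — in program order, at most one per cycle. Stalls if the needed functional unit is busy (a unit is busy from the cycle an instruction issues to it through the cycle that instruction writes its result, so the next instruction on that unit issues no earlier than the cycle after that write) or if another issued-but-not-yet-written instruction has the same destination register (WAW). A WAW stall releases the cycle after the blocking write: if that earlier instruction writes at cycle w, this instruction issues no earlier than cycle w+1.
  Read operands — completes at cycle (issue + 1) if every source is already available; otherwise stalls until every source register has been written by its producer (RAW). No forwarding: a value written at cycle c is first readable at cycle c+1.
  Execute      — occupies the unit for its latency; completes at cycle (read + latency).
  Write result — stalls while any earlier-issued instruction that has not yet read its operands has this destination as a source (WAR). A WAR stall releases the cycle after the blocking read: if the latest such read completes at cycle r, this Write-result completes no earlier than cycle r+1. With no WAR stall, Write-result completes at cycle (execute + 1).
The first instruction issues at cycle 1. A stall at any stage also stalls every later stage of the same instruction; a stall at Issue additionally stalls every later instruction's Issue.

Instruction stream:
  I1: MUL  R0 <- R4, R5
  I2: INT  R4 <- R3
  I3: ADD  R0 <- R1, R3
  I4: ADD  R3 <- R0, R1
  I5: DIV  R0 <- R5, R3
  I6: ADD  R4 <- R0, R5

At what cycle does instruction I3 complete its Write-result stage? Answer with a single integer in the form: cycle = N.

[I1] 1/2/6/7
[I2] 2/3/4/5
[I3] 8/9/11/12  (WAW R0: wait I1 write@7)
[I4] 13/14/16/17  (struct: ADD busy until I3 writes@12)
[I5] 14/18/26/27  (RAW R3: wait I4 write@17)
[I6] 18/28/30/31  (struct: ADD busy until I4 writes@17; RAW R0: wait I5 write@27)

cycle = 12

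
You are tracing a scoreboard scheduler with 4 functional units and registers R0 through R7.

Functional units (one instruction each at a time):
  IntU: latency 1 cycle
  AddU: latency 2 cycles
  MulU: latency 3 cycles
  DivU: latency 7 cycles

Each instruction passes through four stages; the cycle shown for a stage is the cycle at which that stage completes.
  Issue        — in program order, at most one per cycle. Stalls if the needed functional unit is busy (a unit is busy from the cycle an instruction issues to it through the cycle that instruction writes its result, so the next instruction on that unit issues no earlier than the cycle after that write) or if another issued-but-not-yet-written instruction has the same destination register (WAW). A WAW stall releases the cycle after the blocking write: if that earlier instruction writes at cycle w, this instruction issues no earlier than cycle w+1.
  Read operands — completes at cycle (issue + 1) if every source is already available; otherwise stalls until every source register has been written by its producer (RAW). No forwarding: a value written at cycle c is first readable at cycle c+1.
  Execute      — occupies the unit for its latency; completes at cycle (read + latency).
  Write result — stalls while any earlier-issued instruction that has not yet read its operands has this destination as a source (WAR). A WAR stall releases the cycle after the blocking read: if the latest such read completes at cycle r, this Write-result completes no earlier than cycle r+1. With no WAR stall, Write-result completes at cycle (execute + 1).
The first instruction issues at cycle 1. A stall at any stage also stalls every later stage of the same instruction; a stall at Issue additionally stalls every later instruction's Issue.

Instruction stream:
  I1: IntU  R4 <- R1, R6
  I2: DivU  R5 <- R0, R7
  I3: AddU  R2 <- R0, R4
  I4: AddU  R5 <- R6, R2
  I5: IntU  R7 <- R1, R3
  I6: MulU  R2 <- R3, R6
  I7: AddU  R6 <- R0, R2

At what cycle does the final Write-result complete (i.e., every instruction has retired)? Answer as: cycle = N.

[I1] 1/2/3/4
[I2] 2/3/10/11
[I3] 3/5/7/8  (RAW R4: wait I1 write@4)
[I4] 12/13/15/16  (WAW R5: wait I2 write@11)
[I5] 13/14/15/16
[I6] 14/15/18/19
[I7] 17/20/22/23  (struct: AddU busy until I4 writes@16; RAW R2: wait I6 write@19)

cycle = 23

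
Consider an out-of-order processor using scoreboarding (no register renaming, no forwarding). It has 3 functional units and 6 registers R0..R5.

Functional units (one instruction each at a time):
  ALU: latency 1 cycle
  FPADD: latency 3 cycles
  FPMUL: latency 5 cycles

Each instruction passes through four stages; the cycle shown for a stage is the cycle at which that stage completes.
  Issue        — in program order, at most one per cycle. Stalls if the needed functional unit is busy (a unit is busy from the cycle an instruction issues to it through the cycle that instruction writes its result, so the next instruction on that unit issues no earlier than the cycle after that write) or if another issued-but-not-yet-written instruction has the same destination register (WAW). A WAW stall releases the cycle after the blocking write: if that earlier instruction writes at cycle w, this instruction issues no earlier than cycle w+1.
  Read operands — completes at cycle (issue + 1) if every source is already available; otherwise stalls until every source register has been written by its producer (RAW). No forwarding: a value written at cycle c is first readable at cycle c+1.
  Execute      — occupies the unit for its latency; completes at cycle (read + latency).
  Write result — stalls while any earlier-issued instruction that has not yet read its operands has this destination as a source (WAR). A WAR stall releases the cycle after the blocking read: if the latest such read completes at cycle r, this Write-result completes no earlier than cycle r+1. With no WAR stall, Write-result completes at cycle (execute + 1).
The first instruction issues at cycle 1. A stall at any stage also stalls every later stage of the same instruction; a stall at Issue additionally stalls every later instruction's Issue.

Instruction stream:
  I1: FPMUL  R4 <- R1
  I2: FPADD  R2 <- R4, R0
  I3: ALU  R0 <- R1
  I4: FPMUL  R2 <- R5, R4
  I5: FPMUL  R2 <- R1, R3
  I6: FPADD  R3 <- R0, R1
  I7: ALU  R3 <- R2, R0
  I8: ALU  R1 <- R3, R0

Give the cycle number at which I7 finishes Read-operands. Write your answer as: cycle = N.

t=1  I1 dispatched to FPMUL
t=2  I1 operands ready, I2 dispatched to FPADD
t=3  I3 dispatched to ALU
t=4  I3 operands ready
t=5  I3 complete
t=7  I1 complete
t=8  R4←I1
t=9  I2 operands ready
t=10  R0←I3
t=12  I2 complete
t=13  R2←I2
t=14  I4 dispatched to FPMUL
t=15  I4 operands ready
t=20  I4 complete
t=21  R2←I4
t=22  I5 dispatched to FPMUL
t=23  I5 operands ready, I6 dispatched to FPADD
t=24  I6 operands ready
t=27  I6 complete
t=28  I5 complete, R3←I6
t=29  R2←I5, I7 dispatched to ALU
t=30  I7 operands ready
t=31  I7 complete
t=32  R3←I7
t=33  I8 dispatched to ALU
t=34  I8 operands ready
t=35  I8 complete
t=36  R1←I8

cycle = 30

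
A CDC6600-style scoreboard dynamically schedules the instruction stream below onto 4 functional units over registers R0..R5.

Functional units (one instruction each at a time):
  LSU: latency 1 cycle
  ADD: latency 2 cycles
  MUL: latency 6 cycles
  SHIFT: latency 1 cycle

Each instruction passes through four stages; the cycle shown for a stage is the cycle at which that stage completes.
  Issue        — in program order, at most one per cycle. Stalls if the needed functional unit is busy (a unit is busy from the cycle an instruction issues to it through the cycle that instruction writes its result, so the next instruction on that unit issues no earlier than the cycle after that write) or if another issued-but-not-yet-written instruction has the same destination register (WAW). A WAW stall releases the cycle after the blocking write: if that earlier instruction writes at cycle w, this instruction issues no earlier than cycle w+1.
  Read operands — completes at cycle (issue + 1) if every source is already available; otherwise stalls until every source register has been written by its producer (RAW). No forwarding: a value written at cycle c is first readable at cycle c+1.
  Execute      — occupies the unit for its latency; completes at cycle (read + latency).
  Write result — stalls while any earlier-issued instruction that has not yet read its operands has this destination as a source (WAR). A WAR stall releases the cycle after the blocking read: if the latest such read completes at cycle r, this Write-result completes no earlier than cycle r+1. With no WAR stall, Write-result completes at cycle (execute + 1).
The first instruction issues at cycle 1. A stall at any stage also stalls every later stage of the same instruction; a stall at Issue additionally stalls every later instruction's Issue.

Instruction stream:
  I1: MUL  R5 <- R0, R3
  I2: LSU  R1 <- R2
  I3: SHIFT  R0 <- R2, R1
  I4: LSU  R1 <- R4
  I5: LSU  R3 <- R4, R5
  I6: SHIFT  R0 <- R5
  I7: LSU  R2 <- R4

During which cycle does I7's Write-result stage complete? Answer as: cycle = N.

cycle = 17

  I1 | 1 | 2 | 8 | 9
  I2 | 2 | 3 | 4 | 5
  I3 | 3 | 6 | 7 | 8   RAW R1: wait I2 write@5
  I4 | 6 | 7 | 8 | 9   struct: LSU busy until I2 writes@5
  I5 | 10 | 11 | 12 | 13   struct: LSU busy until I4 writes@9
  I6 | 11 | 12 | 13 | 14
  I7 | 14 | 15 | 16 | 17   struct: LSU busy until I5 writes@13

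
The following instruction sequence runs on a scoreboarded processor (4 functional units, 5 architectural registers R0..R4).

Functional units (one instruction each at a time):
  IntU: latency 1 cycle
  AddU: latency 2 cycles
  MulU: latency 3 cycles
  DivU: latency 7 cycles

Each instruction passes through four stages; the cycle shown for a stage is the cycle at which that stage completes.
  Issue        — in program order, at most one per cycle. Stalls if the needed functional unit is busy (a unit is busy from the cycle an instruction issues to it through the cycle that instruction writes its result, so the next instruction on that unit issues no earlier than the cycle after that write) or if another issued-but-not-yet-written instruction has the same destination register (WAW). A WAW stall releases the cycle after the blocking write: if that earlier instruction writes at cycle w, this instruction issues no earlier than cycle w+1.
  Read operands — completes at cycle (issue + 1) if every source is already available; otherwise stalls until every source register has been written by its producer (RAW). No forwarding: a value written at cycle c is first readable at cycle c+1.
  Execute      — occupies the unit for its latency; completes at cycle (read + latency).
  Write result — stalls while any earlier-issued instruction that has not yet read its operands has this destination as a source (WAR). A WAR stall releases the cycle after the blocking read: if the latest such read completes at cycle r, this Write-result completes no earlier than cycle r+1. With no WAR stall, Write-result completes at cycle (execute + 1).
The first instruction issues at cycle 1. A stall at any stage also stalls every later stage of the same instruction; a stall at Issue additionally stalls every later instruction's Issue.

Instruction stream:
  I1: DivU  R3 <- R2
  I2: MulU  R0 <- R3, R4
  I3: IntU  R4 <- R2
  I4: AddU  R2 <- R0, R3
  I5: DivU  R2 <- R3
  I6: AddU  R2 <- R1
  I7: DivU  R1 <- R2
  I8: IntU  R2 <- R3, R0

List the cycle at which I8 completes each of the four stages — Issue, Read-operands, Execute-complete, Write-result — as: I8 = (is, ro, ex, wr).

I8 = (35, 36, 37, 38)

I1: IS=1 RO=2 EX=9 WR=10
I2: IS=2 RO=11 EX=14 WR=15  [RAW R3: wait I1 write@10]
I3: IS=3 RO=4 EX=5 WR=12  [WAR R4: wait I2 read@11]
I4: IS=4 RO=16 EX=18 WR=19  [RAW R0: wait I2 write@15]
I5: IS=20 RO=21 EX=28 WR=29  [WAW R2: wait I4 write@19]
I6: IS=30 RO=31 EX=33 WR=34  [WAW R2: wait I5 write@29]
I7: IS=31 RO=35 EX=42 WR=43  [RAW R2: wait I6 write@34]
I8: IS=35 RO=36 EX=37 WR=38  [WAW R2: wait I6 write@34]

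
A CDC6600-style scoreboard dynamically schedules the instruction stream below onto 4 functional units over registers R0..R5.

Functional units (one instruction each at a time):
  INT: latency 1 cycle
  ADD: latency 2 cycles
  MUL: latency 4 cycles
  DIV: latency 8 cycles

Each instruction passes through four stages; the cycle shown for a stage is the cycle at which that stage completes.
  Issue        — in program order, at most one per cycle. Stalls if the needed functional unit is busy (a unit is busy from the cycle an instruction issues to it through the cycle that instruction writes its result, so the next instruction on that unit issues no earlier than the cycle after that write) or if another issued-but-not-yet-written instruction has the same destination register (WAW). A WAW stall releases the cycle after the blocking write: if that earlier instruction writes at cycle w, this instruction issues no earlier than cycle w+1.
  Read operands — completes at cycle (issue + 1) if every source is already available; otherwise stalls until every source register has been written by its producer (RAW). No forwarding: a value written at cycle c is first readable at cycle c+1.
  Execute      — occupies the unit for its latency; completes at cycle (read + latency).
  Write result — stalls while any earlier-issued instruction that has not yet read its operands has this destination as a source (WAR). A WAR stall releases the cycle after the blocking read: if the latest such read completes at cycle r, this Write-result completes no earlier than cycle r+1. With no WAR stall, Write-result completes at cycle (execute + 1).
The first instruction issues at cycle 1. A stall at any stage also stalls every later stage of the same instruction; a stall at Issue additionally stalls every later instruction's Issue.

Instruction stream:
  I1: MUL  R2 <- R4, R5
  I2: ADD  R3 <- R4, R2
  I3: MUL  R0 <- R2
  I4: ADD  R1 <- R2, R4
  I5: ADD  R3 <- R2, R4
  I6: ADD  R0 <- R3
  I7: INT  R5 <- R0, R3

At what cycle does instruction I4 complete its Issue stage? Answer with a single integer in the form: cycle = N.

cycle 1: I1→MUL
cycle 2: I1 RO; I2→ADD
cycle 6: I1 EX
cycle 7: I1 WR R2
cycle 8: I2 RO; I3→MUL
cycle 9: I3 RO
cycle 10: I2 EX
cycle 11: I2 WR R3
cycle 12: I4→ADD
cycle 13: I3 EX; I4 RO
cycle 14: I3 WR R0
cycle 15: I4 EX
cycle 16: I4 WR R1
cycle 17: I5→ADD
cycle 18: I5 RO
cycle 20: I5 EX
cycle 21: I5 WR R3
cycle 22: I6→ADD
cycle 23: I6 RO; I7→INT
cycle 25: I6 EX
cycle 26: I6 WR R0
cycle 27: I7 RO
cycle 28: I7 EX
cycle 29: I7 WR R5

cycle = 12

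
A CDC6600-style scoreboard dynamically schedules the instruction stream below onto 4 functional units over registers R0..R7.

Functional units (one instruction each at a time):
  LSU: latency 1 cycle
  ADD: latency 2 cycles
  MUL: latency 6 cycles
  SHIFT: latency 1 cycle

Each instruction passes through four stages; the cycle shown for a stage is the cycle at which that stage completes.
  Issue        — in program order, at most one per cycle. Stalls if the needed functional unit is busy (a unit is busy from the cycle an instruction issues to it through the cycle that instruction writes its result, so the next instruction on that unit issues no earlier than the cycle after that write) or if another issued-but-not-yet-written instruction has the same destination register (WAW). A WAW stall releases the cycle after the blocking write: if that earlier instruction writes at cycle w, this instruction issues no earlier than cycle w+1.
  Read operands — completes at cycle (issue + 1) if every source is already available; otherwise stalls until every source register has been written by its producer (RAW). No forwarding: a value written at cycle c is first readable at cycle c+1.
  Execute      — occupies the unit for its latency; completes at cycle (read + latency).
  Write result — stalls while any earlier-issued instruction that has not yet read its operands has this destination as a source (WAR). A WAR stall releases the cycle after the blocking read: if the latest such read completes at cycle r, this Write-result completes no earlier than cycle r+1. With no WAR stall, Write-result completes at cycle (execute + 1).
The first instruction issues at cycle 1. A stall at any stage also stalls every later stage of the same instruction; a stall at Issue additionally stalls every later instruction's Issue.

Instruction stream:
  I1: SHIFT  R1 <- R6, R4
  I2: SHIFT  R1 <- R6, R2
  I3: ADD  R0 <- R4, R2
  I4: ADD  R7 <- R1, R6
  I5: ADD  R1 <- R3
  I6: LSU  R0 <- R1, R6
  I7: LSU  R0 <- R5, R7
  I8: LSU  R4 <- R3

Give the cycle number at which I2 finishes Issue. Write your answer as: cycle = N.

[I1] 1/2/3/4
[I2] 5/6/7/8  (struct: SHIFT busy until I1 writes@4)
[I3] 6/7/9/10
[I4] 11/12/14/15  (struct: ADD busy until I3 writes@10)
[I5] 16/17/19/20  (struct: ADD busy until I4 writes@15)
[I6] 17/21/22/23  (RAW R1: wait I5 write@20)
[I7] 24/25/26/27  (struct: LSU busy until I6 writes@23)
[I8] 28/29/30/31  (struct: LSU busy until I7 writes@27)

cycle = 5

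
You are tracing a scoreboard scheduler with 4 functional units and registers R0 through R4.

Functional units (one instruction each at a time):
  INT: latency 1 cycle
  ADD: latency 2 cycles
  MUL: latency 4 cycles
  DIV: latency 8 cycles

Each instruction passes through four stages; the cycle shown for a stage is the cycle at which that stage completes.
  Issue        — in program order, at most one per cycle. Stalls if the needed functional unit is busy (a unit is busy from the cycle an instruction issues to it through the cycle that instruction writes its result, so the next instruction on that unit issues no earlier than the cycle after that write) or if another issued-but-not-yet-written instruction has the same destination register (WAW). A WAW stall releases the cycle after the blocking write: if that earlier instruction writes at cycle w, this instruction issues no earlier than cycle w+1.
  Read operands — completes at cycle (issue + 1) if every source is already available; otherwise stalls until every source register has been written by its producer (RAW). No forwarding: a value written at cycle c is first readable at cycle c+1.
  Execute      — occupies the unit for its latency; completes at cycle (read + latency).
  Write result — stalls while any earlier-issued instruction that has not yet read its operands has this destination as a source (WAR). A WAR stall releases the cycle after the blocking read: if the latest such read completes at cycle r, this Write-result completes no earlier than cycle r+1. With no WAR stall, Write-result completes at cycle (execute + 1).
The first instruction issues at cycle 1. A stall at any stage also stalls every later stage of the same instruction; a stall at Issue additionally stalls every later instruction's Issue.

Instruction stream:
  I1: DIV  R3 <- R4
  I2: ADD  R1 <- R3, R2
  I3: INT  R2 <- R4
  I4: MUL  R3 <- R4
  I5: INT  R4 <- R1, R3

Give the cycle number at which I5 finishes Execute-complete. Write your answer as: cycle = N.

cycle = 20

[I1] 1/2/10/11
[I2] 2/12/14/15  (RAW R3: wait I1 write@11)
[I3] 3/4/5/13  (WAR R2: wait I2 read@12)
[I4] 12/13/17/18  (WAW R3: wait I1 write@11)
[I5] 14/19/20/21  (struct: INT busy until I3 writes@13; RAW R3: wait I4 write@18)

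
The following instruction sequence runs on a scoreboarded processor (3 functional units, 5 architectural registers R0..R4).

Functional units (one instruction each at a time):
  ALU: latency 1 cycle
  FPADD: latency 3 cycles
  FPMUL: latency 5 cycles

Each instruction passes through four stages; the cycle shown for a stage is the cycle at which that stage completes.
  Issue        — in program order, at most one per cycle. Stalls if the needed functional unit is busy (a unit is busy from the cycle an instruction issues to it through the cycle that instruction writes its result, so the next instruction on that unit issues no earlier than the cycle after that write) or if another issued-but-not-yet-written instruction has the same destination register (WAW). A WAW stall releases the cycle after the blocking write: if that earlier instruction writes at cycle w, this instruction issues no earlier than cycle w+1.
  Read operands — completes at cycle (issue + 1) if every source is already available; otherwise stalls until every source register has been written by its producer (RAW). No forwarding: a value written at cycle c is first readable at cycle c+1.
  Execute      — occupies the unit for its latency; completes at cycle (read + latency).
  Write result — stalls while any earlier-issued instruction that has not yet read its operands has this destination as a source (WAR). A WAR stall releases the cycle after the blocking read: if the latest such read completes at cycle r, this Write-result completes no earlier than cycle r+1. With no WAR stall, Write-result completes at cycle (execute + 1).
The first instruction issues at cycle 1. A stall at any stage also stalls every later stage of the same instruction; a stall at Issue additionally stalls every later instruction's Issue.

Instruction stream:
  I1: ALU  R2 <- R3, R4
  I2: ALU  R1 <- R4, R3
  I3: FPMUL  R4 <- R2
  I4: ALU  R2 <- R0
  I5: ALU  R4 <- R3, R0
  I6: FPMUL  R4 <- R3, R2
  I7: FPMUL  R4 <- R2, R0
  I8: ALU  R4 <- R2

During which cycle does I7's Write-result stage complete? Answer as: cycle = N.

t=1  I1 issues→ALU
t=2  I1 reads
t=3  I1 exec-done
t=4  I1 writes R2
t=5  I2 issues→ALU
t=6  I2 reads; I3 issues→FPMUL
t=7  I2 exec-done; I3 reads
t=8  I2 writes R1
t=9  I4 issues→ALU
t=10  I4 reads
t=11  I4 exec-done
t=12  I3 exec-done; I4 writes R2
t=13  I3 writes R4
t=14  I5 issues→ALU
t=15  I5 reads
t=16  I5 exec-done
t=17  I5 writes R4
t=18  I6 issues→FPMUL
t=19  I6 reads
t=24  I6 exec-done
t=25  I6 writes R4
t=26  I7 issues→FPMUL
t=27  I7 reads
t=32  I7 exec-done
t=33  I7 writes R4
t=34  I8 issues→ALU
t=35  I8 reads
t=36  I8 exec-done
t=37  I8 writes R4

cycle = 33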